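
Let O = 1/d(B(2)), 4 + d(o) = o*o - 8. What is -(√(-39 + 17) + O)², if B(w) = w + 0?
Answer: 1407/64 + I*√22/4 ≈ 21.984 + 1.1726*I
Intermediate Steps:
B(w) = w
d(o) = -12 + o² (d(o) = -4 + (o*o - 8) = -4 + (o² - 8) = -4 + (-8 + o²) = -12 + o²)
O = -⅛ (O = 1/(-12 + 2²) = 1/(-12 + 4) = 1/(-8) = -⅛ ≈ -0.12500)
-(√(-39 + 17) + O)² = -(√(-39 + 17) - ⅛)² = -(√(-22) - ⅛)² = -(I*√22 - ⅛)² = -(-⅛ + I*√22)²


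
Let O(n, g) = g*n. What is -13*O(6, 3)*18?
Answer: -4212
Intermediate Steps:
-13*O(6, 3)*18 = -39*6*18 = -13*18*18 = -234*18 = -4212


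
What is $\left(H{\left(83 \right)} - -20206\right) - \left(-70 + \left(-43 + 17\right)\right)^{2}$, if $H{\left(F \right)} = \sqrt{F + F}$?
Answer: $10990 + \sqrt{166} \approx 11003.0$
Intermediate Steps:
$H{\left(F \right)} = \sqrt{2} \sqrt{F}$ ($H{\left(F \right)} = \sqrt{2 F} = \sqrt{2} \sqrt{F}$)
$\left(H{\left(83 \right)} - -20206\right) - \left(-70 + \left(-43 + 17\right)\right)^{2} = \left(\sqrt{2} \sqrt{83} - -20206\right) - \left(-70 + \left(-43 + 17\right)\right)^{2} = \left(\sqrt{166} + 20206\right) - \left(-70 - 26\right)^{2} = \left(20206 + \sqrt{166}\right) - \left(-96\right)^{2} = \left(20206 + \sqrt{166}\right) - 9216 = 10990 + \sqrt{166}$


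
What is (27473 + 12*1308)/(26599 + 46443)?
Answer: 43169/73042 ≈ 0.59102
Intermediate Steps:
(27473 + 12*1308)/(26599 + 46443) = (27473 + 15696)/73042 = 43169*(1/73042) = 43169/73042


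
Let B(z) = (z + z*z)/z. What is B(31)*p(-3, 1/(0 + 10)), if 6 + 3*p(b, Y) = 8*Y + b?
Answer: -1312/15 ≈ -87.467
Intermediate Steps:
B(z) = (z + z**2)/z
p(b, Y) = -2 + b/3 + 8*Y/3 (p(b, Y) = -2 + (8*Y + b)/3 = -2 + (b + 8*Y)/3 = -2 + (b/3 + 8*Y/3) = -2 + b/3 + 8*Y/3)
B(31)*p(-3, 1/(0 + 10)) = (1 + 31)*(-2 + (1/3)*(-3) + 8/(3*(0 + 10))) = 32*(-2 - 1 + (8/3)/10) = 32*(-2 - 1 + (8/3)*(1/10)) = 32*(-2 - 1 + 4/15) = 32*(-41/15) = -1312/15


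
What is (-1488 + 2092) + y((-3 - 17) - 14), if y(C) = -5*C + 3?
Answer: 777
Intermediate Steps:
y(C) = 3 - 5*C
(-1488 + 2092) + y((-3 - 17) - 14) = (-1488 + 2092) + (3 - 5*((-3 - 17) - 14)) = 604 + (3 - 5*(-20 - 14)) = 604 + (3 - 5*(-34)) = 604 + (3 + 170) = 604 + 173 = 777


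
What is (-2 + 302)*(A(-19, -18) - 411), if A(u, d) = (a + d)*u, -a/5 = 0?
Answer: -20700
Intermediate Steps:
a = 0 (a = -5*0 = 0)
A(u, d) = d*u (A(u, d) = (0 + d)*u = d*u)
(-2 + 302)*(A(-19, -18) - 411) = (-2 + 302)*(-18*(-19) - 411) = 300*(342 - 411) = 300*(-69) = -20700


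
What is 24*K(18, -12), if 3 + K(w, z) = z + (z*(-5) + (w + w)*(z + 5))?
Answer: -4968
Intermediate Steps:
K(w, z) = -3 - 4*z + 2*w*(5 + z) (K(w, z) = -3 + (z + (z*(-5) + (w + w)*(z + 5))) = -3 + (z + (-5*z + (2*w)*(5 + z))) = -3 + (z + (-5*z + 2*w*(5 + z))) = -3 + (-4*z + 2*w*(5 + z)) = -3 - 4*z + 2*w*(5 + z))
24*K(18, -12) = 24*(-3 - 4*(-12) + 10*18 + 2*18*(-12)) = 24*(-3 + 48 + 180 - 432) = 24*(-207) = -4968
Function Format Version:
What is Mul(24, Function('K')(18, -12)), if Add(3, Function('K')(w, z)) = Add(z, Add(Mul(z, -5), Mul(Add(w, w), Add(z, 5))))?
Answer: -4968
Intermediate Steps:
Function('K')(w, z) = Add(-3, Mul(-4, z), Mul(2, w, Add(5, z))) (Function('K')(w, z) = Add(-3, Add(z, Add(Mul(z, -5), Mul(Add(w, w), Add(z, 5))))) = Add(-3, Add(z, Add(Mul(-5, z), Mul(Mul(2, w), Add(5, z))))) = Add(-3, Add(z, Add(Mul(-5, z), Mul(2, w, Add(5, z))))) = Add(-3, Add(Mul(-4, z), Mul(2, w, Add(5, z)))) = Add(-3, Mul(-4, z), Mul(2, w, Add(5, z))))
Mul(24, Function('K')(18, -12)) = Mul(24, Add(-3, Mul(-4, -12), Mul(10, 18), Mul(2, 18, -12))) = Mul(24, Add(-3, 48, 180, -432)) = Mul(24, -207) = -4968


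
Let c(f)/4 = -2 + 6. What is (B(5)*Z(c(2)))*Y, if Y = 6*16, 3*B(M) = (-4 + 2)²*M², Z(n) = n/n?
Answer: 3200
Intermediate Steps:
c(f) = 16 (c(f) = 4*(-2 + 6) = 4*4 = 16)
Z(n) = 1
B(M) = 4*M²/3 (B(M) = ((-4 + 2)²*M²)/3 = ((-2)²*M²)/3 = (4*M²)/3 = 4*M²/3)
Y = 96
(B(5)*Z(c(2)))*Y = (((4/3)*5²)*1)*96 = (((4/3)*25)*1)*96 = ((100/3)*1)*96 = (100/3)*96 = 3200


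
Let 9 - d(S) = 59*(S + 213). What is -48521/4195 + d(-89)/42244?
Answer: -2080373989/177213580 ≈ -11.739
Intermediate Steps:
d(S) = -12558 - 59*S (d(S) = 9 - 59*(S + 213) = 9 - 59*(213 + S) = 9 - (12567 + 59*S) = 9 + (-12567 - 59*S) = -12558 - 59*S)
-48521/4195 + d(-89)/42244 = -48521/4195 + (-12558 - 59*(-89))/42244 = -48521*1/4195 + (-12558 + 5251)*(1/42244) = -48521/4195 - 7307*1/42244 = -48521/4195 - 7307/42244 = -2080373989/177213580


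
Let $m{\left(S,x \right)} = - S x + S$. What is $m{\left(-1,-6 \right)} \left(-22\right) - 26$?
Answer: $128$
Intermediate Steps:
$m{\left(S,x \right)} = S - S x$ ($m{\left(S,x \right)} = - S x + S = S - S x$)
$m{\left(-1,-6 \right)} \left(-22\right) - 26 = - (1 - -6) \left(-22\right) - 26 = - (1 + 6) \left(-22\right) - 26 = \left(-1\right) 7 \left(-22\right) - 26 = \left(-7\right) \left(-22\right) - 26 = 154 - 26 = 128$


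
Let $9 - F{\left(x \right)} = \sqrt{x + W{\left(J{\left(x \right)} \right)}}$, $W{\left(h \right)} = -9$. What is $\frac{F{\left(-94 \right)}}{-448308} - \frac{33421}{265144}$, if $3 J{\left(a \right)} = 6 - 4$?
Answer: $- \frac{416257999}{3301838232} + \frac{i \sqrt{103}}{448308} \approx -0.12607 + 2.2638 \cdot 10^{-5} i$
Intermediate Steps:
$J{\left(a \right)} = \frac{2}{3}$ ($J{\left(a \right)} = \frac{6 - 4}{3} = \frac{1}{3} \cdot 2 = \frac{2}{3}$)
$F{\left(x \right)} = 9 - \sqrt{-9 + x}$ ($F{\left(x \right)} = 9 - \sqrt{x - 9} = 9 - \sqrt{-9 + x}$)
$\frac{F{\left(-94 \right)}}{-448308} - \frac{33421}{265144} = \frac{9 - \sqrt{-9 - 94}}{-448308} - \frac{33421}{265144} = \left(9 - \sqrt{-103}\right) \left(- \frac{1}{448308}\right) - \frac{33421}{265144} = \left(9 - i \sqrt{103}\right) \left(- \frac{1}{448308}\right) - \frac{33421}{265144} = \left(- \frac{1}{49812} + \frac{i \sqrt{103}}{448308}\right) - \frac{33421}{265144} = - \frac{416257999}{3301838232} + \frac{i \sqrt{103}}{448308}$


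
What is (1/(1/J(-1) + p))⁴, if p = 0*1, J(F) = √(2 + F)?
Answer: 1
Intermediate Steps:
p = 0
(1/(1/J(-1) + p))⁴ = (1/(1/(√(2 - 1)) + 0))⁴ = (1/(1/(√1) + 0))⁴ = (1/(1/1 + 0))⁴ = (1/(1 + 0))⁴ = (1/1)⁴ = 1⁴ = 1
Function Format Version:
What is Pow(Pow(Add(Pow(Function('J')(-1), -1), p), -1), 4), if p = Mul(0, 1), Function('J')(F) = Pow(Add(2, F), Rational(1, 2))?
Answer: 1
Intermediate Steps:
p = 0
Pow(Pow(Add(Pow(Function('J')(-1), -1), p), -1), 4) = Pow(Pow(Add(Pow(Pow(Add(2, -1), Rational(1, 2)), -1), 0), -1), 4) = Pow(Pow(Add(Pow(Pow(1, Rational(1, 2)), -1), 0), -1), 4) = Pow(Pow(Add(Pow(1, -1), 0), -1), 4) = Pow(Pow(Add(1, 0), -1), 4) = Pow(Pow(1, -1), 4) = Pow(1, 4) = 1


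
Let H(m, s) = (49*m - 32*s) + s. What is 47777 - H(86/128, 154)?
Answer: 3361157/64 ≈ 52518.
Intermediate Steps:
H(m, s) = -31*s + 49*m (H(m, s) = (-32*s + 49*m) + s = -31*s + 49*m)
47777 - H(86/128, 154) = 47777 - (-31*154 + 49*(86/128)) = 47777 - (-4774 + 49*(86*(1/128))) = 47777 - (-4774 + 49*(43/64)) = 47777 - (-4774 + 2107/64) = 47777 - 1*(-303429/64) = 47777 + 303429/64 = 3361157/64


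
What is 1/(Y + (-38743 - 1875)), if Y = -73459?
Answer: -1/114077 ≈ -8.7660e-6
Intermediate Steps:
1/(Y + (-38743 - 1875)) = 1/(-73459 + (-38743 - 1875)) = 1/(-73459 - 40618) = 1/(-114077) = -1/114077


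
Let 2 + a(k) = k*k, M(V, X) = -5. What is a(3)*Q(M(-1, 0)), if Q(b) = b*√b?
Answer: -35*I*√5 ≈ -78.262*I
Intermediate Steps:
Q(b) = b^(3/2)
a(k) = -2 + k² (a(k) = -2 + k*k = -2 + k²)
a(3)*Q(M(-1, 0)) = (-2 + 3²)*(-5)^(3/2) = (-2 + 9)*(-5*I*√5) = 7*(-5*I*√5) = -35*I*√5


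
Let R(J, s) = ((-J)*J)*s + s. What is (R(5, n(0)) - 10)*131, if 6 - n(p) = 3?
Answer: -10742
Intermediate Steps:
n(p) = 3 (n(p) = 6 - 1*3 = 6 - 3 = 3)
R(J, s) = s - s*J² (R(J, s) = (-J²)*s + s = -s*J² + s = s - s*J²)
(R(5, n(0)) - 10)*131 = (3*(1 - 1*5²) - 10)*131 = (3*(1 - 1*25) - 10)*131 = (3*(1 - 25) - 10)*131 = (3*(-24) - 10)*131 = (-72 - 10)*131 = -82*131 = -10742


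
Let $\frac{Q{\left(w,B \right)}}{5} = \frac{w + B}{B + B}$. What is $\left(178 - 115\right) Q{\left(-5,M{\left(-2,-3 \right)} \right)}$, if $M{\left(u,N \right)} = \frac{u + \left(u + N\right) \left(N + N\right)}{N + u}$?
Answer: $\frac{2385}{8} \approx 298.13$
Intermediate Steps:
$M{\left(u,N \right)} = \frac{u + 2 N \left(N + u\right)}{N + u}$ ($M{\left(u,N \right)} = \frac{u + \left(N + u\right) 2 N}{N + u} = \frac{u + 2 N \left(N + u\right)}{N + u}$)
$Q{\left(w,B \right)} = \frac{5 \left(B + w\right)}{2 B}$ ($Q{\left(w,B \right)} = 5 \frac{w + B}{B + B} = 5 \frac{B + w}{2 B} = \frac{5 \left(B + w\right)}{2 B}$)
$\left(178 - 115\right) Q{\left(-5,M{\left(-2,-3 \right)} \right)} = \left(178 - 115\right) \frac{5 \left(\frac{-2 + 2 \left(-3\right)^{2} + 2 \left(-3\right) \left(-2\right)}{-3 - 2} - 5\right)}{2 \frac{-2 + 2 \left(-3\right)^{2} + 2 \left(-3\right) \left(-2\right)}{-3 - 2}} = 63 \frac{5 \left(\frac{-2 + 2 \cdot 9 + 12}{-5} - 5\right)}{2 \frac{-2 + 2 \cdot 9 + 12}{-5}} = 63 \frac{5 \left(- \frac{-2 + 18 + 12}{5} - 5\right)}{2 \left(- \frac{-2 + 18 + 12}{5}\right)} = 63 \frac{5 \left(\left(- \frac{1}{5}\right) 28 - 5\right)}{2 \left(\left(- \frac{1}{5}\right) 28\right)} = 63 \frac{5 \left(- \frac{28}{5} - 5\right)}{2 \left(- \frac{28}{5}\right)} = 63 \cdot \frac{5}{2} \left(- \frac{5}{28}\right) \left(- \frac{53}{5}\right) = 63 \cdot \frac{265}{56} = \frac{2385}{8}$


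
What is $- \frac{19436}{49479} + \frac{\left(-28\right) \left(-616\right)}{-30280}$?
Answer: $- \frac{180241984}{187278015} \approx -0.96243$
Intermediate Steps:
$- \frac{19436}{49479} + \frac{\left(-28\right) \left(-616\right)}{-30280} = \left(-19436\right) \frac{1}{49479} + 17248 \left(- \frac{1}{30280}\right) = - \frac{19436}{49479} - \frac{2156}{3785} = - \frac{180241984}{187278015}$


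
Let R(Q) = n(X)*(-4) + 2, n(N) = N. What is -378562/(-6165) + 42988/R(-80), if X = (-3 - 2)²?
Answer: -113960972/302085 ≈ -377.25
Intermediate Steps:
X = 25 (X = (-5)² = 25)
R(Q) = -98 (R(Q) = 25*(-4) + 2 = -100 + 2 = -98)
-378562/(-6165) + 42988/R(-80) = -378562/(-6165) + 42988/(-98) = -378562*(-1/6165) + 42988*(-1/98) = 378562/6165 - 21494/49 = -113960972/302085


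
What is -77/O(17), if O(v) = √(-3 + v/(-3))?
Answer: 77*I*√78/26 ≈ 26.156*I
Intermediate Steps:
O(v) = √(-3 - v/3) (O(v) = √(-3 + v*(-⅓)) = √(-3 - v/3))
-77/O(17) = -77*3/√(-27 - 3*17) = -77*3/√(-27 - 51) = -77*(-I*√78/26) = -(-77)*I*√78/26 = 77*I*√78/26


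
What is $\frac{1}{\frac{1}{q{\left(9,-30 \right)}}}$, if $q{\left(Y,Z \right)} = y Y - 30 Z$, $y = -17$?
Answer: $747$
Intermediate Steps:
$q{\left(Y,Z \right)} = - 30 Z - 17 Y$ ($q{\left(Y,Z \right)} = - 17 Y - 30 Z = - 30 Z - 17 Y$)
$\frac{1}{\frac{1}{q{\left(9,-30 \right)}}} = \frac{1}{\frac{1}{\left(-30\right) \left(-30\right) - 153}} = \frac{1}{\frac{1}{900 - 153}} = \frac{1}{\frac{1}{747}} = 747$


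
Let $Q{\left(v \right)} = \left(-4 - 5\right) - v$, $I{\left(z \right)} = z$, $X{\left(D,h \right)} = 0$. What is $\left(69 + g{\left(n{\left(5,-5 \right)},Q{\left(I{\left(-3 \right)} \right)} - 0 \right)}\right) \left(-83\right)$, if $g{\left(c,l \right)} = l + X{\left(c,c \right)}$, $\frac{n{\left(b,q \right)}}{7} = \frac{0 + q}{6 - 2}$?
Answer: $-5229$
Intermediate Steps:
$Q{\left(v \right)} = -9 - v$ ($Q{\left(v \right)} = \left(-4 - 5\right) - v = -9 - v$)
$n{\left(b,q \right)} = \frac{7 q}{4}$ ($n{\left(b,q \right)} = 7 \frac{0 + q}{6 - 2} = 7 \frac{q}{4} = \frac{7 q}{4}$)
$g{\left(c,l \right)} = l$ ($g{\left(c,l \right)} = l + 0 = l$)
$\left(69 + g{\left(n{\left(5,-5 \right)},Q{\left(I{\left(-3 \right)} \right)} - 0 \right)}\right) \left(-83\right) = \left(69 - 6\right) \left(-83\right) = 63 \left(-83\right) = -5229$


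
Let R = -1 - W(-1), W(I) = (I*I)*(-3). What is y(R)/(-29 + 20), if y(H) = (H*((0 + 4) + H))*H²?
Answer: -16/3 ≈ -5.3333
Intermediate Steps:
W(I) = -3*I² (W(I) = I²*(-3) = -3*I²)
R = 2 (R = -1 - (-3)*(-1)² = -1 - (-3) = -1 - 1*(-3) = -1 + 3 = 2)
y(H) = H³*(4 + H) (y(H) = (H*(4 + H))*H² = H³*(4 + H))
y(R)/(-29 + 20) = (2³*(4 + 2))/(-29 + 20) = (8*6)/(-9) = -⅑*48 = -16/3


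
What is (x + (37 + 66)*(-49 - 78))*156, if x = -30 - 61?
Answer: -2054832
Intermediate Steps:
x = -91
(x + (37 + 66)*(-49 - 78))*156 = (-91 + (37 + 66)*(-49 - 78))*156 = (-91 + 103*(-127))*156 = (-91 - 13081)*156 = -13172*156 = -2054832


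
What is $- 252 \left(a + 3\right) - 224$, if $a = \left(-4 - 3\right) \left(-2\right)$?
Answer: $-4508$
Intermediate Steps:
$a = 14$ ($a = \left(-7\right) \left(-2\right) = 14$)
$- 252 \left(a + 3\right) - 224 = - 252 \left(14 + 3\right) - 224 = \left(-252\right) 17 - 224 = -4284 - 224 = -4508$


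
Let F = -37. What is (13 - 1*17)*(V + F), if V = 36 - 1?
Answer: 8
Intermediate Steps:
V = 35
(13 - 1*17)*(V + F) = (13 - 1*17)*(35 - 37) = (13 - 17)*(-2) = -4*(-2) = 8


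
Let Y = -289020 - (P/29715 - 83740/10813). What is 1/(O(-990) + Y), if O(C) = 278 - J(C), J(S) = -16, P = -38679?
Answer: -107102765/30922384070681 ≈ -3.4636e-6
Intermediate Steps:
O(C) = 294 (O(C) = 278 - 1*(-16) = 278 + 16 = 294)
Y = -30953872283591/107102765 (Y = -289020 - (-38679/29715 - 83740/10813) = -289020 - (-38679*1/29715 - 83740*1/10813) = -289020 - (-12893/9905 - 83740/10813) = -289020 - 1*(-968856709/107102765) = -289020 + 968856709/107102765 = -30953872283591/107102765 ≈ -2.8901e+5)
1/(O(-990) + Y) = 1/(294 - 30953872283591/107102765) = 1/(-30922384070681/107102765) = -107102765/30922384070681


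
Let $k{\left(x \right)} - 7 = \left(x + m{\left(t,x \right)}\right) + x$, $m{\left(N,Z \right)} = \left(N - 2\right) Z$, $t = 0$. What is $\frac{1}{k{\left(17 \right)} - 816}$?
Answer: $- \frac{1}{809} \approx -0.0012361$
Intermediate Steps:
$m{\left(N,Z \right)} = Z \left(-2 + N\right)$ ($m{\left(N,Z \right)} = \left(-2 + N\right) Z = Z \left(-2 + N\right)$)
$k{\left(x \right)} = 7$ ($k{\left(x \right)} = 7 + \left(\left(x + x \left(-2 + 0\right)\right) + x\right) = 7 + \left(\left(x + x \left(-2\right)\right) + x\right) = 7 + \left(\left(x - 2 x\right) + x\right) = 7 + \left(- x + x\right) = 7 + 0 = 7$)
$\frac{1}{k{\left(17 \right)} - 816} = \frac{1}{7 - 816} = \frac{1}{-809} = - \frac{1}{809}$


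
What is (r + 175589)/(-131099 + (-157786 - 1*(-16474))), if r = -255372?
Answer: 79783/272411 ≈ 0.29288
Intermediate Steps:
(r + 175589)/(-131099 + (-157786 - 1*(-16474))) = (-255372 + 175589)/(-131099 + (-157786 - 1*(-16474))) = -79783/(-131099 + (-157786 + 16474)) = -79783/(-131099 - 141312) = -79783/(-272411) = -79783*(-1/272411) = 79783/272411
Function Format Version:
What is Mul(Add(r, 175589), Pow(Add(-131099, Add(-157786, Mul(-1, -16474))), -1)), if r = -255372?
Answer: Rational(79783, 272411) ≈ 0.29288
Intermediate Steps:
Mul(Add(r, 175589), Pow(Add(-131099, Add(-157786, Mul(-1, -16474))), -1)) = Mul(Add(-255372, 175589), Pow(Add(-131099, Add(-157786, Mul(-1, -16474))), -1)) = Mul(-79783, Pow(Add(-131099, Add(-157786, 16474)), -1)) = Mul(-79783, Pow(Add(-131099, -141312), -1)) = Mul(-79783, Pow(-272411, -1)) = Mul(-79783, Rational(-1, 272411)) = Rational(79783, 272411)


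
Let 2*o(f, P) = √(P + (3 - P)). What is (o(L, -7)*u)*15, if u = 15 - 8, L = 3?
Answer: 105*√3/2 ≈ 90.933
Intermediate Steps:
o(f, P) = √3/2 (o(f, P) = √(P + (3 - P))/2 = √3/2)
u = 7
(o(L, -7)*u)*15 = ((√3/2)*7)*15 = (7*√3/2)*15 = 105*√3/2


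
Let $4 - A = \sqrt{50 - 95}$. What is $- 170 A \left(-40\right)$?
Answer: $27200 - 20400 i \sqrt{5} \approx 27200.0 - 45616.0 i$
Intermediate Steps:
$A = 4 - 3 i \sqrt{5}$ ($A = 4 - \sqrt{50 - 95} = 4 - \sqrt{-45} = 4 - 3 i \sqrt{5} \approx 4.0 - 6.7082 i$)
$- 170 A \left(-40\right) = - 170 \left(4 - 3 i \sqrt{5}\right) \left(-40\right) = \left(-680 + 510 i \sqrt{5}\right) \left(-40\right) = 27200 - 20400 i \sqrt{5}$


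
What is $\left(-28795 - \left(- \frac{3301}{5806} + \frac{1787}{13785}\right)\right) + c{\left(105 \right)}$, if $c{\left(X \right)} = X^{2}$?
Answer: $- \frac{1422199437737}{80035710} \approx -17770.0$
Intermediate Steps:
$\left(-28795 - \left(- \frac{3301}{5806} + \frac{1787}{13785}\right)\right) + c{\left(105 \right)} = \left(-28795 - \left(- \frac{3301}{5806} + \frac{1787}{13785}\right)\right) + 105^{2} = \left(-28795 - - \frac{35128963}{80035710}\right) + 11025 = \left(-28795 + \left(\frac{3301}{5806} - \frac{1787}{13785}\right)\right) + 11025 = \left(-28795 + \frac{35128963}{80035710}\right) + 11025 = - \frac{2304593140487}{80035710} + 11025 = - \frac{1422199437737}{80035710}$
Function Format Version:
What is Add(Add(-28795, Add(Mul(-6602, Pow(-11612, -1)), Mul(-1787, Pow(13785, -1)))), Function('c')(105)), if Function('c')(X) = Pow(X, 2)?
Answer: Rational(-1422199437737, 80035710) ≈ -17770.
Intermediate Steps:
Add(Add(-28795, Add(Mul(-6602, Pow(-11612, -1)), Mul(-1787, Pow(13785, -1)))), Function('c')(105)) = Add(Add(-28795, Add(Mul(-6602, Pow(-11612, -1)), Mul(-1787, Pow(13785, -1)))), Pow(105, 2)) = Add(Add(-28795, Add(Mul(-6602, Rational(-1, 11612)), Mul(-1787, Rational(1, 13785)))), 11025) = Add(Add(-28795, Add(Rational(3301, 5806), Rational(-1787, 13785))), 11025) = Add(Add(-28795, Rational(35128963, 80035710)), 11025) = Add(Rational(-2304593140487, 80035710), 11025) = Rational(-1422199437737, 80035710)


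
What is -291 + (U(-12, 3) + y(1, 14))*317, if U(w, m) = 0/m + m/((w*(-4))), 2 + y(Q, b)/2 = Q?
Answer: -14483/16 ≈ -905.19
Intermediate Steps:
y(Q, b) = -4 + 2*Q
U(w, m) = -m/(4*w) (U(w, m) = 0 + m/((-4*w)) = 0 + m*(-1/(4*w)) = 0 - m/(4*w) = -m/(4*w))
-291 + (U(-12, 3) + y(1, 14))*317 = -291 + (-¼*3/(-12) + (-4 + 2*1))*317 = -291 + (-¼*3*(-1/12) + (-4 + 2))*317 = -291 + (1/16 - 2)*317 = -291 - 31/16*317 = -291 - 9827/16 = -14483/16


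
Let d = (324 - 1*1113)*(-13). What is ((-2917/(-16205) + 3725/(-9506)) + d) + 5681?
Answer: 350733181731/22006390 ≈ 15938.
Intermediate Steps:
d = 10257 (d = (324 - 1113)*(-13) = -789*(-13) = 10257)
((-2917/(-16205) + 3725/(-9506)) + d) + 5681 = ((-2917/(-16205) + 3725/(-9506)) + 10257) + 5681 = ((-2917*(-1/16205) + 3725*(-1/9506)) + 10257) + 5681 = ((2917/16205 - 3725/9506) + 10257) + 5681 = (-4662089/22006390 + 10257) + 5681 = 225714880141/22006390 + 5681 = 350733181731/22006390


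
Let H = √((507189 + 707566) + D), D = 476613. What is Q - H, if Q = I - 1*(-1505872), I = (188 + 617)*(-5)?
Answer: 1501847 - 2*√422842 ≈ 1.5005e+6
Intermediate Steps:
I = -4025 (I = 805*(-5) = -4025)
Q = 1501847 (Q = -4025 - 1*(-1505872) = -4025 + 1505872 = 1501847)
H = 2*√422842 (H = √((507189 + 707566) + 476613) = √(1214755 + 476613) = √1691368 = 2*√422842 ≈ 1300.5)
Q - H = 1501847 - 2*√422842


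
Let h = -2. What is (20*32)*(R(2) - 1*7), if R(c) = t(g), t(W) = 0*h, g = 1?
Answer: -4480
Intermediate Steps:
t(W) = 0 (t(W) = 0*(-2) = 0)
R(c) = 0
(20*32)*(R(2) - 1*7) = (20*32)*(0 - 1*7) = 640*(0 - 7) = 640*(-7) = -4480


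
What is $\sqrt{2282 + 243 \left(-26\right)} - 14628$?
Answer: $-14628 + 2 i \sqrt{1009} \approx -14628.0 + 63.53 i$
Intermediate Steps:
$\sqrt{2282 + 243 \left(-26\right)} - 14628 = \sqrt{2282 - 6318} - 14628 = \sqrt{-4036} - 14628 = 2 i \sqrt{1009} - 14628 = -14628 + 2 i \sqrt{1009}$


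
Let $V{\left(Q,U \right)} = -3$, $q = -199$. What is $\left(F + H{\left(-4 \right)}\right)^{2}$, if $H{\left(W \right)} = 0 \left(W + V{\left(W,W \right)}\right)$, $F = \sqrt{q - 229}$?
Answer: $-428$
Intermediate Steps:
$F = 2 i \sqrt{107}$ ($F = \sqrt{-199 - 229} = \sqrt{-428} = 2 i \sqrt{107} \approx 20.688 i$)
$H{\left(W \right)} = 0$ ($H{\left(W \right)} = 0 \left(W - 3\right) = 0 \left(-3 + W\right) = 0$)
$\left(F + H{\left(-4 \right)}\right)^{2} = \left(2 i \sqrt{107} + 0\right)^{2} = \left(2 i \sqrt{107}\right)^{2} = -428$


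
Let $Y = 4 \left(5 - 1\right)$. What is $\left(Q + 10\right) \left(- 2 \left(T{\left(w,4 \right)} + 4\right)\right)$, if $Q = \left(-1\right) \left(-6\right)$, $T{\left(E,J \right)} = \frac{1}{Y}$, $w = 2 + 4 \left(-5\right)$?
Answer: $-130$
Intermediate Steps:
$w = -18$ ($w = 2 - 20 = -18$)
$Y = 16$ ($Y = 4 \cdot 4 = 16$)
$T{\left(E,J \right)} = \frac{1}{16}$
$Q = 6$
$\left(Q + 10\right) \left(- 2 \left(T{\left(w,4 \right)} + 4\right)\right) = \left(6 + 10\right) \left(- 2 \left(\frac{1}{16} + 4\right)\right) = 16 \left(\left(-2\right) \frac{65}{16}\right) = 16 \left(- \frac{65}{8}\right) = -130$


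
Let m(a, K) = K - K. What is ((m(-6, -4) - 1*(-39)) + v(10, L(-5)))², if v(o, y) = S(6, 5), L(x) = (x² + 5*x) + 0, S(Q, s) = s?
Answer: 1936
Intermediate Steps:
m(a, K) = 0
L(x) = x² + 5*x
v(o, y) = 5
((m(-6, -4) - 1*(-39)) + v(10, L(-5)))² = ((0 - 1*(-39)) + 5)² = ((0 + 39) + 5)² = (39 + 5)² = 44² = 1936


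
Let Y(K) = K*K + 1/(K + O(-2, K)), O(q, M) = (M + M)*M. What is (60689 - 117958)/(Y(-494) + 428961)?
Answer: -27923104482/328138531267 ≈ -0.085096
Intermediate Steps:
O(q, M) = 2*M² (O(q, M) = (2*M)*M = 2*M²)
Y(K) = K² + 1/(K + 2*K²) (Y(K) = K*K + 1/(K + 2*K²) = K² + 1/(K + 2*K²))
(60689 - 117958)/(Y(-494) + 428961) = (60689 - 117958)/((1 + (-494)³ + 2*(-494)⁴)/((-494)*(1 + 2*(-494))) + 428961) = -57269/(-(1 - 120553784 + 2*59553569296)/(494*(1 - 988)) + 428961) = -57269/(-1/494*(1 - 120553784 + 119107138592)/(-987) + 428961) = -57269/(-1/494*(-1/987)*118986584809 + 428961) = -57269/(118986584809/487578 + 428961) = -57269/328138531267/487578 = -57269*487578/328138531267 = -27923104482/328138531267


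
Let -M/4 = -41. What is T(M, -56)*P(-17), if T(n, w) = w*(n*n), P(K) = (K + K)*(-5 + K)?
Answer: -1126619648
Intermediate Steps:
P(K) = 2*K*(-5 + K) (P(K) = (2*K)*(-5 + K) = 2*K*(-5 + K))
M = 164 (M = -4*(-41) = 164)
T(n, w) = w*n²
T(M, -56)*P(-17) = (-56*164²)*(2*(-17)*(-5 - 17)) = (-56*26896)*(2*(-17)*(-22)) = -1506176*748 = -1126619648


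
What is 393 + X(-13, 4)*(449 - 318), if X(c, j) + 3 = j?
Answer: 524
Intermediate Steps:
X(c, j) = -3 + j
393 + X(-13, 4)*(449 - 318) = 393 + (-3 + 4)*(449 - 318) = 393 + 1*131 = 393 + 131 = 524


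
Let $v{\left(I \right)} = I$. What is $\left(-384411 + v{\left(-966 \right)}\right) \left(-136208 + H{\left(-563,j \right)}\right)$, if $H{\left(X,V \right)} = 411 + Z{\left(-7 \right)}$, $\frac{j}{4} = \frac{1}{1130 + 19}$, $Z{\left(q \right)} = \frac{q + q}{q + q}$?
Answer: $52332655092$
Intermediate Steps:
$Z{\left(q \right)} = 1$ ($Z{\left(q \right)} = \frac{2 q}{2 q} = 2 q \frac{1}{2 q} = 1$)
$j = \frac{4}{1149}$ ($j = \frac{4}{1130 + 19} = \frac{4}{1149} \approx 0.0034813$)
$H{\left(X,V \right)} = 412$ ($H{\left(X,V \right)} = 411 + 1 = 412$)
$\left(-384411 + v{\left(-966 \right)}\right) \left(-136208 + H{\left(-563,j \right)}\right) = \left(-384411 - 966\right) \left(-136208 + 412\right) = \left(-385377\right) \left(-135796\right) = 52332655092$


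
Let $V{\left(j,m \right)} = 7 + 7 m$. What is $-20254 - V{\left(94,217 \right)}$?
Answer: $-21780$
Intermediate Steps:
$-20254 - V{\left(94,217 \right)} = -20254 - \left(7 + 7 \cdot 217\right) = -20254 - \left(7 + 1519\right) = -20254 - 1526 = -21780$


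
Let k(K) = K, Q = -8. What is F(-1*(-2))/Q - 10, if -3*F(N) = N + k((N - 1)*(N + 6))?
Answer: -115/12 ≈ -9.5833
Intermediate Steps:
F(N) = -N/3 - (-1 + N)*(6 + N)/3 (F(N) = -(N + (N - 1)*(N + 6))/3 = -(N + (-1 + N)*(6 + N))/3 = -N/3 - (-1 + N)*(6 + N)/3)
F(-1*(-2))/Q - 10 = (2 - (-2)*(-2) - (-1*(-2))²/3)/(-8) - 10 = (2 - 2*2 - ⅓*2²)*(-⅛) - 10 = (2 - 4 - ⅓*4)*(-⅛) - 10 = (2 - 4 - 4/3)*(-⅛) - 10 = -10/3*(-⅛) - 10 = 5/12 - 10 = -115/12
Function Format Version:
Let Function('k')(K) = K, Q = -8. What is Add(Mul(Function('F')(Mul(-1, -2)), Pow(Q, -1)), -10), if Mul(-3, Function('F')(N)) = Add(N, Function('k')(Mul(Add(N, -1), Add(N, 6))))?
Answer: Rational(-115, 12) ≈ -9.5833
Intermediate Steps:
Function('F')(N) = Add(Mul(Rational(-1, 3), N), Mul(Rational(-1, 3), Add(-1, N), Add(6, N))) (Function('F')(N) = Mul(Rational(-1, 3), Add(N, Mul(Add(N, -1), Add(N, 6)))) = Mul(Rational(-1, 3), Add(N, Mul(Add(-1, N), Add(6, N)))) = Add(Mul(Rational(-1, 3), N), Mul(Rational(-1, 3), Add(-1, N), Add(6, N))))
Add(Mul(Function('F')(Mul(-1, -2)), Pow(Q, -1)), -10) = Add(Mul(Add(2, Mul(-2, Mul(-1, -2)), Mul(Rational(-1, 3), Pow(Mul(-1, -2), 2))), Pow(-8, -1)), -10) = Add(Mul(Add(2, Mul(-2, 2), Mul(Rational(-1, 3), Pow(2, 2))), Rational(-1, 8)), -10) = Add(Mul(Add(2, -4, Mul(Rational(-1, 3), 4)), Rational(-1, 8)), -10) = Add(Mul(Add(2, -4, Rational(-4, 3)), Rational(-1, 8)), -10) = Add(Mul(Rational(-10, 3), Rational(-1, 8)), -10) = Add(Rational(5, 12), -10) = Rational(-115, 12)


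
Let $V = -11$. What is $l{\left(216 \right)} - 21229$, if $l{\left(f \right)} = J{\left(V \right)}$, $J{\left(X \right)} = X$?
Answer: $-21240$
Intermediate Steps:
$l{\left(f \right)} = -11$
$l{\left(216 \right)} - 21229 = -11 - 21229 = -21240$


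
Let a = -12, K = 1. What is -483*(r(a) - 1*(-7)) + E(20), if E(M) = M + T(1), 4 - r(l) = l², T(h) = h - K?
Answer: 64259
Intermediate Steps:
T(h) = -1 + h (T(h) = h - 1*1 = h - 1 = -1 + h)
r(l) = 4 - l²
E(M) = M (E(M) = M + (-1 + 1) = M + 0 = M)
-483*(r(a) - 1*(-7)) + E(20) = -483*((4 - 1*(-12)²) - 1*(-7)) + 20 = -483*((4 - 1*144) + 7) + 20 = -483*((4 - 144) + 7) + 20 = -483*(-140 + 7) + 20 = -483*(-133) + 20 = 64239 + 20 = 64259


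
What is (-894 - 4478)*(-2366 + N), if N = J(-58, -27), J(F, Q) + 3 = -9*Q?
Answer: 11420872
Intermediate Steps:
J(F, Q) = -3 - 9*Q
N = 240 (N = -3 - 9*(-27) = -3 + 243 = 240)
(-894 - 4478)*(-2366 + N) = (-894 - 4478)*(-2366 + 240) = -5372*(-2126) = 11420872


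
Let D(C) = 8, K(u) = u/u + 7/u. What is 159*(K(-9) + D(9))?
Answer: 3922/3 ≈ 1307.3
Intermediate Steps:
K(u) = 1 + 7/u
159*(K(-9) + D(9)) = 159*((7 - 9)/(-9) + 8) = 159*(-⅑*(-2) + 8) = 159*(2/9 + 8) = 159*(74/9) = 3922/3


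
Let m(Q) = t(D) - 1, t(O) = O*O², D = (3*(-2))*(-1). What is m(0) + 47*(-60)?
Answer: -2605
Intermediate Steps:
D = 6 (D = -6*(-1) = 6)
t(O) = O³
m(Q) = 215 (m(Q) = 6³ - 1 = 216 - 1 = 215)
m(0) + 47*(-60) = 215 + 47*(-60) = 215 - 2820 = -2605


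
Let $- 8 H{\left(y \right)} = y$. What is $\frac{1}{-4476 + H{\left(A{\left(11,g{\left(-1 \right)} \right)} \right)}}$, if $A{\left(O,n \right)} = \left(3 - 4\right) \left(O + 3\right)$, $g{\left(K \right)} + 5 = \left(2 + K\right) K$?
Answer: $- \frac{4}{17897} \approx -0.0002235$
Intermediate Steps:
$g{\left(K \right)} = -5 + K \left(2 + K\right)$ ($g{\left(K \right)} = -5 + \left(2 + K\right) K = -5 + K \left(2 + K\right)$)
$A{\left(O,n \right)} = -3 - O$ ($A{\left(O,n \right)} = - (3 + O) = -3 - O$)
$H{\left(y \right)} = - \frac{y}{8}$
$\frac{1}{-4476 + H{\left(A{\left(11,g{\left(-1 \right)} \right)} \right)}} = \frac{1}{-4476 - \frac{-3 - 11}{8}} = \frac{1}{-4476 - - \frac{7}{4}} = \frac{1}{-4476 + \frac{7}{4}} = \frac{1}{- \frac{17897}{4}} = - \frac{4}{17897}$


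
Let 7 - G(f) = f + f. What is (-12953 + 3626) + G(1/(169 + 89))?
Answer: -1202281/129 ≈ -9320.0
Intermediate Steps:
G(f) = 7 - 2*f (G(f) = 7 - (f + f) = 7 - 2*f)
(-12953 + 3626) + G(1/(169 + 89)) = (-12953 + 3626) + (7 - 2/(169 + 89)) = -9327 + (7 - 2/258) = -9327 + (7 - 2*1/258) = -9327 + (7 - 1/129) = -9327 + 902/129 = -1202281/129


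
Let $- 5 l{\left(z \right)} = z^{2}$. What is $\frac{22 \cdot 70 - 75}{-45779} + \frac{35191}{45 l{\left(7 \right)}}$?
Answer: $- \frac{1611654854}{20188539} \approx -79.83$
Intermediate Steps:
$l{\left(z \right)} = - \frac{z^{2}}{5}$
$\frac{22 \cdot 70 - 75}{-45779} + \frac{35191}{45 l{\left(7 \right)}} = \frac{22 \cdot 70 - 75}{-45779} + \frac{35191}{45 \left(- \frac{7^{2}}{5}\right)} = \left(1540 - 75\right) \left(- \frac{1}{45779}\right) + \frac{35191}{45 \left(\left(- \frac{1}{5}\right) 49\right)} = 1465 \left(- \frac{1}{45779}\right) + \frac{35191}{45 \left(- \frac{49}{5}\right)} = - \frac{1465}{45779} + \frac{35191}{-441} = - \frac{1465}{45779} + 35191 \left(- \frac{1}{441}\right) = - \frac{1465}{45779} - \frac{35191}{441} = - \frac{1611654854}{20188539}$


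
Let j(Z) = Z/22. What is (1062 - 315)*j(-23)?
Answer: -17181/22 ≈ -780.95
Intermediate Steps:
j(Z) = Z/22 (j(Z) = Z*(1/22) = Z/22)
(1062 - 315)*j(-23) = (1062 - 315)*((1/22)*(-23)) = 747*(-23/22) = -17181/22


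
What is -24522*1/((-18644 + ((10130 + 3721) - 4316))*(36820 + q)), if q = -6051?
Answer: 24522/280274821 ≈ 8.7493e-5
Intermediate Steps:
-24522*1/((-18644 + ((10130 + 3721) - 4316))*(36820 + q)) = -24522*1/((-18644 + ((10130 + 3721) - 4316))*(36820 - 6051)) = -24522*1/(30769*(-18644 + (13851 - 4316))) = -24522*1/(30769*(-18644 + 9535)) = -24522/(30769*(-9109)) = -24522/(-280274821) = -24522*(-1/280274821) = 24522/280274821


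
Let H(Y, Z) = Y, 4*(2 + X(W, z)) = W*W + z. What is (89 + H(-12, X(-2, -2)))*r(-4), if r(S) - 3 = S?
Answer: -77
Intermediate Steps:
X(W, z) = -2 + z/4 + W**2/4 (X(W, z) = -2 + (W*W + z)/4 = -2 + (W**2 + z)/4 = -2 + (z + W**2)/4 = -2 + (z/4 + W**2/4) = -2 + z/4 + W**2/4)
r(S) = 3 + S
(89 + H(-12, X(-2, -2)))*r(-4) = (89 - 12)*(3 - 4) = 77*(-1) = -77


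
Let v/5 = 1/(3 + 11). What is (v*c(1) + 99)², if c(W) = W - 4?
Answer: 1879641/196 ≈ 9590.0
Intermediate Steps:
c(W) = -4 + W
v = 5/14 (v = 5/(3 + 11) = 5/14 ≈ 0.35714)
(v*c(1) + 99)² = (5*(-4 + 1)/14 + 99)² = ((5/14)*(-3) + 99)² = (-15/14 + 99)² = (1371/14)² = 1879641/196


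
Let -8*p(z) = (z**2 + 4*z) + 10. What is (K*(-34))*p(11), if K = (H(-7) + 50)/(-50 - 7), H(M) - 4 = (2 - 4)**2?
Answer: -86275/114 ≈ -756.80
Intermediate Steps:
H(M) = 8 (H(M) = 4 + (2 - 4)**2 = 4 + (-2)**2 = 4 + 4 = 8)
K = -58/57 (K = (8 + 50)/(-50 - 7) = 58/(-57) = 58*(-1/57) = -58/57 ≈ -1.0175)
p(z) = -5/4 - z/2 - z**2/8 (p(z) = -((z**2 + 4*z) + 10)/8 = -(10 + z**2 + 4*z)/8 = -5/4 - z/2 - z**2/8)
(K*(-34))*p(11) = (-58/57*(-34))*(-5/4 - 1/2*11 - 1/8*11**2) = 1972*(-5/4 - 11/2 - 1/8*121)/57 = 1972*(-5/4 - 11/2 - 121/8)/57 = (1972/57)*(-175/8) = -86275/114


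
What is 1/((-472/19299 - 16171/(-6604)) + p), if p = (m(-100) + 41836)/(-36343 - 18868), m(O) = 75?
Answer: 541282681212/901292105515 ≈ 0.60056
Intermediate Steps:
p = -41911/55211 (p = (75 + 41836)/(-36343 - 18868) = 41911/(-55211) = 41911*(-1/55211) = -41911/55211 ≈ -0.75911)
1/((-472/19299 - 16171/(-6604)) + p) = 1/((-472/19299 - 16171/(-6604)) - 41911/55211) = 1/((-472*1/19299 - 16171*(-1/6604)) - 41911/55211) = 1/((-472/19299 + 16171/6604) - 41911/55211) = 1/(308967041/127450596 - 41911/55211) = 1/(901292105515/541282681212) = 541282681212/901292105515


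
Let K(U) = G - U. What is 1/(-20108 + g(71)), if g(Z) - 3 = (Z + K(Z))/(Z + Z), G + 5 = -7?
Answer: -71/1427461 ≈ -4.9739e-5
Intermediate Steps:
G = -12 (G = -5 - 7 = -12)
K(U) = -12 - U
g(Z) = 3 - 6/Z (g(Z) = 3 + (Z + (-12 - Z))/(Z + Z) = 3 - 12*1/(2*Z) = 3 - 6/Z)
1/(-20108 + g(71)) = 1/(-20108 + (3 - 6/71)) = 1/(-20108 + 207/71) = 1/(-1427461/71) = -71/1427461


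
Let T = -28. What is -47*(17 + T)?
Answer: 517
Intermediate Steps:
-47*(17 + T) = -47*(17 - 28) = -47*(-11) = 517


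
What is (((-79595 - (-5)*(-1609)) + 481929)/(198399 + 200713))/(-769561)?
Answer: -56327/43877289976 ≈ -1.2837e-6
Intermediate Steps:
(((-79595 - (-5)*(-1609)) + 481929)/(198399 + 200713))/(-769561) = (((-79595 - 1*8045) + 481929)/399112)*(-1/769561) = (((-79595 - 8045) + 481929)*(1/399112))*(-1/769561) = ((-87640 + 481929)*(1/399112))*(-1/769561) = (394289*(1/399112))*(-1/769561) = (56327/57016)*(-1/769561) = -56327/43877289976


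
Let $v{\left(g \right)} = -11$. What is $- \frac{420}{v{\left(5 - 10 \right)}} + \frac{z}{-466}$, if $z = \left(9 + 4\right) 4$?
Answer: $\frac{97574}{2563} \approx 38.07$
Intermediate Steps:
$z = 52$ ($z = 13 \cdot 4 = 52$)
$- \frac{420}{v{\left(5 - 10 \right)}} + \frac{z}{-466} = - \frac{420}{-11} + \frac{52}{-466} = \left(-420\right) \left(- \frac{1}{11}\right) + 52 \left(- \frac{1}{466}\right) = \frac{420}{11} - \frac{26}{233} = \frac{97574}{2563}$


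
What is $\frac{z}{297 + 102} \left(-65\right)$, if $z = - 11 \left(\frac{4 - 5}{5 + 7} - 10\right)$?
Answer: $- \frac{86515}{4788} \approx -18.069$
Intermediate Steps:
$z = \frac{1331}{12}$ ($z = - 11 \left(- \frac{1}{12} - 10\right) = \left(-11\right) \left(- \frac{121}{12}\right) = \frac{1331}{12} \approx 110.92$)
$\frac{z}{297 + 102} \left(-65\right) = \frac{1331}{12 \left(297 + 102\right)} \left(-65\right) = \frac{1331}{12 \cdot 399} \left(-65\right) = \frac{1331}{12} \cdot \frac{1}{399} \left(-65\right) = \frac{1331}{4788} \left(-65\right) = - \frac{86515}{4788}$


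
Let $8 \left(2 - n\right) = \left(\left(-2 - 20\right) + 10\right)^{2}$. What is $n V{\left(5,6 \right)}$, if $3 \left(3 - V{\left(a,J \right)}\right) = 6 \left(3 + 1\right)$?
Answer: $80$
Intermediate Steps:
$V{\left(a,J \right)} = -5$ ($V{\left(a,J \right)} = 3 - \frac{6 \left(3 + 1\right)}{3} = 3 - \frac{6 \cdot 4}{3} = 3 - 8 = -5$)
$n = -16$ ($n = 2 - \frac{\left(\left(-2 - 20\right) + 10\right)^{2}}{8} = 2 - \frac{\left(-22 + 10\right)^{2}}{8} = 2 - \frac{\left(-12\right)^{2}}{8} = 2 - 18 = -16$)
$n V{\left(5,6 \right)} = \left(-16\right) \left(-5\right) = 80$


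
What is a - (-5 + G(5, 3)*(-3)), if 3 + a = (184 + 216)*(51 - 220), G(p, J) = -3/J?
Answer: -67601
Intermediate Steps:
a = -67603 (a = -3 + (184 + 216)*(51 - 220) = -3 + 400*(-169) = -3 - 67600 = -67603)
a - (-5 + G(5, 3)*(-3)) = -67603 - (-5 - 3/3*(-3)) = -67603 - (-5 - 3*⅓*(-3)) = -67603 - (-5 - 1*(-3)) = -67603 - (-5 + 3) = -67603 - 1*(-2) = -67603 + 2 = -67601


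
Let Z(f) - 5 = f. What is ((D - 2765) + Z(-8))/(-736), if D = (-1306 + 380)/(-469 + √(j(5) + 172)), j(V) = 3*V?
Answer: 303950069/80876832 - 463*√187/80876832 ≈ 3.7581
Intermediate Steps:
Z(f) = 5 + f
D = -926/(-469 + √187) (D = (-1306 + 380)/(-469 + √(3*5 + 172)) = -926/(-469 + √(15 + 172)) = -926/(-469 + √187) ≈ 2.0337)
((D - 2765) + Z(-8))/(-736) = (((217147/109887 + 463*√187/109887) - 2765) + (5 - 8))/(-736) = ((-303620408/109887 + 463*√187/109887) - 3)*(-1/736) = (-303950069/109887 + 463*√187/109887)*(-1/736) = 303950069/80876832 - 463*√187/80876832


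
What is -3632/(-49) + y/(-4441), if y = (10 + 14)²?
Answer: 16101488/217609 ≈ 73.993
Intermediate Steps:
y = 576 (y = 24² = 576)
-3632/(-49) + y/(-4441) = -3632/(-49) + 576/(-4441) = -3632*(-1/49) + 576*(-1/4441) = 3632/49 - 576/4441 = 16101488/217609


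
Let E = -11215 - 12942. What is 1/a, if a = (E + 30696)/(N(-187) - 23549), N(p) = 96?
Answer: -23453/6539 ≈ -3.5866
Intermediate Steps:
E = -24157
a = -6539/23453 (a = (-24157 + 30696)/(96 - 23549) = 6539/(-23453) = 6539*(-1/23453) = -6539/23453 ≈ -0.27881)
1/a = 1/(-6539/23453) = -23453/6539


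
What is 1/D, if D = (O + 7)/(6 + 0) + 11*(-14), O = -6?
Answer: -6/923 ≈ -0.0065005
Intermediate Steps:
D = -923/6 (D = (-6 + 7)/(6 + 0) + 11*(-14) = 1/6 - 154 = 1*(⅙) - 154 = ⅙ - 154 = -923/6 ≈ -153.83)
1/D = 1/(-923/6) = -6/923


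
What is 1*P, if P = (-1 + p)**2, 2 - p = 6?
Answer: 25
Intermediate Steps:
p = -4 (p = 2 - 1*6 = 2 - 6 = -4)
P = 25 (P = (-1 - 4)**2 = (-5)**2 = 25)
1*P = 1*25 = 25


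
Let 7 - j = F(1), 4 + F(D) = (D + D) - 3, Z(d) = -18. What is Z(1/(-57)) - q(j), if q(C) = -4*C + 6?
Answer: 24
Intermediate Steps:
F(D) = -7 + 2*D (F(D) = -4 + ((D + D) - 3) = -4 + (2*D - 3) = -4 + (-3 + 2*D) = -7 + 2*D)
j = 12 (j = 7 - (-7 + 2*1) = 7 - (-7 + 2) = 7 - 1*(-5) = 7 + 5 = 12)
q(C) = 6 - 4*C
Z(1/(-57)) - q(j) = -18 - (6 - 4*12) = -18 - (6 - 48) = -18 - 1*(-42) = -18 + 42 = 24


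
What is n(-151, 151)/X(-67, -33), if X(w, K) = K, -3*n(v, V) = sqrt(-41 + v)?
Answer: 8*I*sqrt(3)/99 ≈ 0.13996*I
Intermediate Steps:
n(v, V) = -sqrt(-41 + v)/3
n(-151, 151)/X(-67, -33) = -sqrt(-41 - 151)/3/(-33) = -8*I*sqrt(3)/3*(-1/33) = 8*I*sqrt(3)/99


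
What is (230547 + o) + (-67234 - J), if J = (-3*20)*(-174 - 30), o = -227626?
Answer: -76553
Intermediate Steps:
J = 12240 (J = -60*(-204) = 12240)
(230547 + o) + (-67234 - J) = (230547 - 227626) + (-67234 - 1*12240) = 2921 + (-67234 - 12240) = 2921 - 79474 = -76553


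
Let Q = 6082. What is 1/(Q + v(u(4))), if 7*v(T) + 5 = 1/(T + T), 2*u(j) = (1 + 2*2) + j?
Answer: 63/383122 ≈ 0.00016444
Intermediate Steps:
u(j) = 5/2 + j/2 (u(j) = ((1 + 2*2) + j)/2 = ((1 + 4) + j)/2 = (5 + j)/2 = 5/2 + j/2)
v(T) = -5/7 + 1/(14*T) (v(T) = -5/7 + 1/(7*(T + T)) = -5/7 + 1/(7*((2*T))) = -5/7 + (1/(2*T))/7 = -5/7 + 1/(14*T))
1/(Q + v(u(4))) = 1/(6082 + (1 - 10*(5/2 + (1/2)*4))/(14*(5/2 + (1/2)*4))) = 1/(6082 + (1 - 10*(5/2 + 2))/(14*(5/2 + 2))) = 1/(6082 + (1 - 10*9/2)/(14*(9/2))) = 1/(6082 + (1/14)*(2/9)*(1 - 45)) = 1/(6082 + (1/14)*(2/9)*(-44)) = 1/(6082 - 44/63) = 1/(383122/63) = 63/383122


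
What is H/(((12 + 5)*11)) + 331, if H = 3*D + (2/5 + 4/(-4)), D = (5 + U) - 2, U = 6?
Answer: 28147/85 ≈ 331.14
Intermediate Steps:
D = 9 (D = (5 + 6) - 2 = 11 - 2 = 9)
H = 132/5 (H = 3*9 + (2/5 + 4/(-4)) = 27 + (2*(⅕) + 4*(-¼)) = 27 + (⅖ - 1) = 27 - ⅗ = 132/5 ≈ 26.400)
H/(((12 + 5)*11)) + 331 = 132/(5*(((12 + 5)*11))) + 331 = 132/(5*((17*11))) + 331 = (132/5)/187 + 331 = (132/5)*(1/187) + 331 = 12/85 + 331 = 28147/85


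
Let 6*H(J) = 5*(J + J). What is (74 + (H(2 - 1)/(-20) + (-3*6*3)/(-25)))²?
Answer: 520889329/90000 ≈ 5787.7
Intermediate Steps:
H(J) = 5*J/3 (H(J) = (5*(J + J))/6 = (5*(2*J))/6 = (10*J)/6 = 5*J/3)
(74 + (H(2 - 1)/(-20) + (-3*6*3)/(-25)))² = (74 + ((5*(2 - 1)/3)/(-20) + (-3*6*3)/(-25)))² = (74 + (((5/3)*1)*(-1/20) - 18*3*(-1/25)))² = (74 + ((5/3)*(-1/20) - 54*(-1/25)))² = (74 + (-1/12 + 54/25))² = (74 + 623/300)² = (22823/300)² = 520889329/90000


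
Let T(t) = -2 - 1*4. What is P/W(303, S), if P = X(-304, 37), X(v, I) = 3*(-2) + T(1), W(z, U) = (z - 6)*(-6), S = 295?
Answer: 2/297 ≈ 0.0067340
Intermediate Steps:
T(t) = -6 (T(t) = -2 - 4 = -6)
W(z, U) = 36 - 6*z (W(z, U) = (-6 + z)*(-6) = 36 - 6*z)
X(v, I) = -12 (X(v, I) = 3*(-2) - 6 = -6 - 6 = -12)
P = -12
P/W(303, S) = -12/(36 - 6*303) = -12/(36 - 1818) = -12/(-1782) = -12*(-1/1782) = 2/297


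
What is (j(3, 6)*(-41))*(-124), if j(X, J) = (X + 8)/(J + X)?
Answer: 55924/9 ≈ 6213.8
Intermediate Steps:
j(X, J) = (8 + X)/(J + X)
(j(3, 6)*(-41))*(-124) = (((8 + 3)/(6 + 3))*(-41))*(-124) = ((11/9)*(-41))*(-124) = -451/9*(-124) = 55924/9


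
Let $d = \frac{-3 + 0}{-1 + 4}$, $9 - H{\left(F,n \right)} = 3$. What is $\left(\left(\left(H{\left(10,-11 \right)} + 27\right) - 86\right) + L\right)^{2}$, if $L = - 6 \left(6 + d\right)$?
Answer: $6889$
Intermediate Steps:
$H{\left(F,n \right)} = 6$ ($H{\left(F,n \right)} = 9 - 3 = 6$)
$d = -1$ ($d = - \frac{3}{3} = \left(-3\right) \frac{1}{3} = -1$)
$L = -30$ ($L = - 6 \left(6 - 1\right) = \left(-6\right) 5 = -30$)
$\left(\left(\left(H{\left(10,-11 \right)} + 27\right) - 86\right) + L\right)^{2} = \left(\left(\left(6 + 27\right) - 86\right) - 30\right)^{2} = \left(\left(33 - 86\right) - 30\right)^{2} = \left(-53 - 30\right)^{2} = \left(-83\right)^{2} = 6889$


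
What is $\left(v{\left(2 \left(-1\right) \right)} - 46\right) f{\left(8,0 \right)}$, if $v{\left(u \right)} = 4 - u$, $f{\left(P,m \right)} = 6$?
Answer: $-240$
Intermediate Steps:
$\left(v{\left(2 \left(-1\right) \right)} - 46\right) f{\left(8,0 \right)} = \left(\left(4 - 2 \left(-1\right)\right) - 46\right) 6 = \left(\left(4 - -2\right) - 46\right) 6 = \left(\left(4 + 2\right) - 46\right) 6 = \left(6 - 46\right) 6 = \left(-40\right) 6 = -240$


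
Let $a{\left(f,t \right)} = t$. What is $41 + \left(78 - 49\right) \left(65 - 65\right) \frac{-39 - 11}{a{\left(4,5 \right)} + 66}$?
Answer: $41$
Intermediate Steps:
$41 + \left(78 - 49\right) \left(65 - 65\right) \frac{-39 - 11}{a{\left(4,5 \right)} + 66} = 41 + \left(78 - 49\right) \left(65 - 65\right) \frac{-39 - 11}{5 + 66} = 41 + 29 \cdot 0 \left(- \frac{50}{71}\right) = 41 + 0 \left(\left(-50\right) \frac{1}{71}\right) = 41 + 0 \left(- \frac{50}{71}\right) = 41 + 0 = 41$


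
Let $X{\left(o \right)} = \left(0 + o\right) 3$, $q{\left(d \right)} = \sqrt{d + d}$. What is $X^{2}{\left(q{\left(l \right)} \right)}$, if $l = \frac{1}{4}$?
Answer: $\frac{9}{2} \approx 4.5$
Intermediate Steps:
$l = \frac{1}{4} \approx 0.25$
$q{\left(d \right)} = \sqrt{2} \sqrt{d}$ ($q{\left(d \right)} = \sqrt{2 d} = \sqrt{2} \sqrt{d}$)
$X{\left(o \right)} = 3 o$ ($X{\left(o \right)} = o 3 = 3 o$)
$X^{2}{\left(q{\left(l \right)} \right)} = \left(3 \frac{\sqrt{2}}{2}\right)^{2} = \left(\frac{3 \sqrt{2}}{2}\right)^{2} = \frac{9}{2}$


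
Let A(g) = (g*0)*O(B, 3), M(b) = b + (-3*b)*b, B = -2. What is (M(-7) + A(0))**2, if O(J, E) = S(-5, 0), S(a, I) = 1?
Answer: 23716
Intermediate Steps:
O(J, E) = 1
M(b) = b - 3*b**2
A(g) = 0 (A(g) = (g*0)*1 = 0*1 = 0)
(M(-7) + A(0))**2 = (-7*(1 - 3*(-7)) + 0)**2 = (-7*(1 + 21) + 0)**2 = (-7*22 + 0)**2 = (-154 + 0)**2 = (-154)**2 = 23716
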